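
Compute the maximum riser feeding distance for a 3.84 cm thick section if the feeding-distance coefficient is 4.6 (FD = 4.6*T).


Formula: FD = 4.6 * T  (riser feeding-distance rule)
FD = 4.6 * 3.84 cm = 17.6640 cm

17.6640 cm


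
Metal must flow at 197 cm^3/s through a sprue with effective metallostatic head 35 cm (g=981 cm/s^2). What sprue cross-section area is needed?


Formula: v = sqrt(2*g*h), A = Q/v
Velocity: v = sqrt(2 * 981 * 35) = sqrt(68670) = 262.0496 cm/s
Sprue area: A = Q / v = 197 / 262.0496 = 0.7518 cm^2


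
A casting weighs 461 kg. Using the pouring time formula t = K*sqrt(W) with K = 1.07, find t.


Formula: t = K * sqrt(W)
sqrt(W) = sqrt(461) = 21.47091
t = 1.07 * 21.47091 = 22.9739 s

Final answer: 22.9739 s


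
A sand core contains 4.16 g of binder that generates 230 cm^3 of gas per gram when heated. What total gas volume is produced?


Formula: V_gas = W_binder * gas_evolution_rate
V = 4.16 g * 230 cm^3/g = 956.8000 cm^3


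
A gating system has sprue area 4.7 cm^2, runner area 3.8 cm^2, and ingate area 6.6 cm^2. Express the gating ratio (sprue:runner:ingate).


Sprue:Runner:Ingate = 1 : 3.8/4.7 : 6.6/4.7 = 1:0.81:1.40

Answer: 1:0.81:1.40


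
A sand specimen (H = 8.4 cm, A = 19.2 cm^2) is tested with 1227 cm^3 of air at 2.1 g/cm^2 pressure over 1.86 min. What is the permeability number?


Formula: Permeability Number P = (V * H) / (p * A * t)
Numerator: V * H = 1227 * 8.4 = 10306.8
Denominator: p * A * t = 2.1 * 19.2 * 1.86 = 74.9952
P = 10306.8 / 74.9952 = 137.4328

Answer: 137.4328


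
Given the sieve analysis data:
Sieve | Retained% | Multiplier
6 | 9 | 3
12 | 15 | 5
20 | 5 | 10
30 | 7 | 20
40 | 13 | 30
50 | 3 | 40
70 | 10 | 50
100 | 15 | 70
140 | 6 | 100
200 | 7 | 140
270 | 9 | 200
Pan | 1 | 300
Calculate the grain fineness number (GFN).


Formula: GFN = sum(pct * multiplier) / sum(pct)
sum(pct * multiplier) = 6032
sum(pct) = 100
GFN = 6032 / 100 = 60.32

60.32


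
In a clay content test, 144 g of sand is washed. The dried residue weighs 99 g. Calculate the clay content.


Formula: Clay% = (W_total - W_washed) / W_total * 100
Clay mass = 144 - 99 = 45 g
Clay% = 45 / 144 * 100 = 31.2500%


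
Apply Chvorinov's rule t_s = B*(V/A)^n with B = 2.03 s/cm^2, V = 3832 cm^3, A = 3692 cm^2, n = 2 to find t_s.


Formula: t_s = B * (V/A)^n  (Chvorinov's rule, n=2)
Modulus M = V/A = 3832/3692 = 1.037920 cm
M^2 = 1.037920^2 = 1.077278 cm^2
t_s = 2.03 * 1.077278 = 2.1869 s

Final answer: 2.1869 s


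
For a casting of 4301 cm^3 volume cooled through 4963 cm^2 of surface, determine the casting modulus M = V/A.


Formula: Casting Modulus M = V / A
M = 4301 cm^3 / 4963 cm^2 = 0.8666 cm


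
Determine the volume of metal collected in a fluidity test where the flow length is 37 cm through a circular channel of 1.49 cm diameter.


Formula: V = pi * (d/2)^2 * L  (cylinder volume)
Radius = 1.49/2 = 0.745 cm
V = pi * 0.745^2 * 37 = 64.5155 cm^3

64.5155 cm^3


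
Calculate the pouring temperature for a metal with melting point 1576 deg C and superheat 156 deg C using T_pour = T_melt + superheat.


Formula: T_pour = T_melt + Superheat
T_pour = 1576 + 156 = 1732 deg C

Answer: 1732 deg C


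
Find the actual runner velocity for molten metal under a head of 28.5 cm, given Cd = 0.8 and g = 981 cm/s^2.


Formula: v = Cd * sqrt(2 * g * h)  (Torricelli with discharge coefficient)
2*g*h = 2 * 981 * 28.5 = 55917.0 cm^2/s^2
sqrt(55917.0) = 236.46776 cm/s
v = 0.8 * 236.46776 = 189.1742 cm/s


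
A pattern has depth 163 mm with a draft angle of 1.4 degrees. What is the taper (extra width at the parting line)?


Formula: taper = depth * tan(draft_angle)
tan(1.4 deg) = 0.0244395
taper = 163 mm * 0.0244395 = 3.9836 mm

3.9836 mm


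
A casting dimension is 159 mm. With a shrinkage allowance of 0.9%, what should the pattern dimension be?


Formula: L_pattern = L_casting * (1 + shrinkage_rate/100)
Shrinkage factor = 1 + 0.9/100 = 1.009
L_pattern = 159 mm * 1.009 = 160.4310 mm


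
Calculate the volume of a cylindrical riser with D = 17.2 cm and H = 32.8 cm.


Formula: V = pi * (D/2)^2 * H  (cylinder volume)
Radius = D/2 = 17.2/2 = 8.6 cm
V = pi * 8.6^2 * 32.8 = 7621.1519 cm^3

Answer: 7621.1519 cm^3


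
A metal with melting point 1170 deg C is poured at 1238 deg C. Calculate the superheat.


Formula: Superheat = T_pour - T_melt
Superheat = 1238 - 1170 = 68 deg C

68 deg C


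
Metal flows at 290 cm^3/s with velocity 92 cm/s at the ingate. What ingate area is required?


Formula: A_ingate = Q / v  (continuity equation)
A = 290 cm^3/s / 92 cm/s = 3.1522 cm^2

Answer: 3.1522 cm^2


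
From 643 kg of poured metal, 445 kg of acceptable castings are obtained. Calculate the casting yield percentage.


Formula: Casting Yield = (W_good / W_total) * 100
Yield = (445 kg / 643 kg) * 100 = 69.2068%

Answer: 69.2068%


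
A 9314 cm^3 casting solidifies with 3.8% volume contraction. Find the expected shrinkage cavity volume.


Formula: V_shrink = V_casting * shrinkage_pct / 100
V_shrink = 9314 cm^3 * 3.8 / 100 = 353.9320 cm^3

353.9320 cm^3


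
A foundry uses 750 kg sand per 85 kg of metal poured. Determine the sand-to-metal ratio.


Formula: Sand-to-Metal Ratio = W_sand / W_metal
Ratio = 750 kg / 85 kg = 8.8235

Answer: 8.8235


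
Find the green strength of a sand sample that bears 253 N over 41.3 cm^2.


Formula: Compressive Strength = Force / Area
Strength = 253 N / 41.3 cm^2 = 6.1259 N/cm^2

Answer: 6.1259 N/cm^2


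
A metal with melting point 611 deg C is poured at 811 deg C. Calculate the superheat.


Formula: Superheat = T_pour - T_melt
Superheat = 811 - 611 = 200 deg C

Answer: 200 deg C


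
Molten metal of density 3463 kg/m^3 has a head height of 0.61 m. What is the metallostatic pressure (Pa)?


Formula: P = rho * g * h
rho * g = 3463 * 9.81 = 33972.03 N/m^3
P = 33972.03 * 0.61 = 20722.9383 Pa


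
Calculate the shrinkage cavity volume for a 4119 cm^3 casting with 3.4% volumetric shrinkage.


Formula: V_shrink = V_casting * shrinkage_pct / 100
V_shrink = 4119 cm^3 * 3.4 / 100 = 140.0460 cm^3

Answer: 140.0460 cm^3


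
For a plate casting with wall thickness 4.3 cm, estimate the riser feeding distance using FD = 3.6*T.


Formula: FD = 3.6 * T  (riser feeding-distance rule)
FD = 3.6 * 4.3 cm = 15.4800 cm

Final answer: 15.4800 cm


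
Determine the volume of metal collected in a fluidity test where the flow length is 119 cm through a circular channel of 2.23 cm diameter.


Formula: V = pi * (d/2)^2 * L  (cylinder volume)
Radius = 2.23/2 = 1.115 cm
V = pi * 1.115^2 * 119 = 464.7791 cm^3


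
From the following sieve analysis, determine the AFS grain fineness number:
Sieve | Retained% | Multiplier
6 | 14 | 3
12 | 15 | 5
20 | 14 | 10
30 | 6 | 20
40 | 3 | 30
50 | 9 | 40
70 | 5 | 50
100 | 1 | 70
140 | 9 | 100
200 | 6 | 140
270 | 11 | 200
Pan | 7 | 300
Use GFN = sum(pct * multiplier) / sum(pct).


Formula: GFN = sum(pct * multiplier) / sum(pct)
sum(pct * multiplier) = 7187
sum(pct) = 100
GFN = 7187 / 100 = 71.87


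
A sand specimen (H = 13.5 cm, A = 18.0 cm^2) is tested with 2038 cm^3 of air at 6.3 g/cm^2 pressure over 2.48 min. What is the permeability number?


Formula: Permeability Number P = (V * H) / (p * A * t)
Numerator: V * H = 2038 * 13.5 = 27513.0
Denominator: p * A * t = 6.3 * 18.0 * 2.48 = 281.232
P = 27513.0 / 281.232 = 97.8303

97.8303


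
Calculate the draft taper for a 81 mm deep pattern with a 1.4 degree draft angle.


Formula: taper = depth * tan(draft_angle)
tan(1.4 deg) = 0.0244395
taper = 81 mm * 0.0244395 = 1.9796 mm

Final answer: 1.9796 mm


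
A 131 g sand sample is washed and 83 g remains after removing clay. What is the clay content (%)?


Formula: Clay% = (W_total - W_washed) / W_total * 100
Clay mass = 131 - 83 = 48 g
Clay% = 48 / 131 * 100 = 36.6412%

Final answer: 36.6412%


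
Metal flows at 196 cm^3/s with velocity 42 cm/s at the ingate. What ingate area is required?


Formula: A_ingate = Q / v  (continuity equation)
A = 196 cm^3/s / 42 cm/s = 4.6667 cm^2

4.6667 cm^2


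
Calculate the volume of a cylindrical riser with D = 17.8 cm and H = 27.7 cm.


Formula: V = pi * (D/2)^2 * H  (cylinder volume)
Radius = D/2 = 17.8/2 = 8.9 cm
V = pi * 8.9^2 * 27.7 = 6893.0218 cm^3

6893.0218 cm^3


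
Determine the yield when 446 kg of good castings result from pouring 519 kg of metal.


Formula: Casting Yield = (W_good / W_total) * 100
Yield = (446 kg / 519 kg) * 100 = 85.9345%


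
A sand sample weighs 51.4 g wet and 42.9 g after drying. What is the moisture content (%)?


Formula: MC = (W_wet - W_dry) / W_wet * 100
Water mass = 51.4 - 42.9 = 8.5 g
MC = 8.5 / 51.4 * 100 = 16.5370%

Answer: 16.5370%


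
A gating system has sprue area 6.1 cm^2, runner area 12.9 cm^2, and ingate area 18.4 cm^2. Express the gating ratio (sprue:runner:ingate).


Sprue:Runner:Ingate = 1 : 12.9/6.1 : 18.4/6.1 = 1:2.11:3.02

1:2.11:3.02


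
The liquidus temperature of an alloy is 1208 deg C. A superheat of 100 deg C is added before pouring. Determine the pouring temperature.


Formula: T_pour = T_melt + Superheat
T_pour = 1208 + 100 = 1308 deg C


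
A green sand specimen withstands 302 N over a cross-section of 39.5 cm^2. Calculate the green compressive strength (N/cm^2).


Formula: Compressive Strength = Force / Area
Strength = 302 N / 39.5 cm^2 = 7.6456 N/cm^2

7.6456 N/cm^2


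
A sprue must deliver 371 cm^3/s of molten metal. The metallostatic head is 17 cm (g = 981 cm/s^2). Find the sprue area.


Formula: v = sqrt(2*g*h), A = Q/v
Velocity: v = sqrt(2 * 981 * 17) = sqrt(33354) = 182.6308 cm/s
Sprue area: A = Q / v = 371 / 182.6308 = 2.0314 cm^2

Answer: 2.0314 cm^2


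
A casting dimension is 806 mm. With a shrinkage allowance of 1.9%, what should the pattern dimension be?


Formula: L_pattern = L_casting * (1 + shrinkage_rate/100)
Shrinkage factor = 1 + 1.9/100 = 1.019
L_pattern = 806 mm * 1.019 = 821.3140 mm


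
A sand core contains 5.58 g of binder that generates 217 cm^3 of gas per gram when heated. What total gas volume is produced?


Formula: V_gas = W_binder * gas_evolution_rate
V = 5.58 g * 217 cm^3/g = 1210.8600 cm^3

Answer: 1210.8600 cm^3


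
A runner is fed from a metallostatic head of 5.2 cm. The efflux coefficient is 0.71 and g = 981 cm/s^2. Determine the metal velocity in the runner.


Formula: v = Cd * sqrt(2 * g * h)  (Torricelli with discharge coefficient)
2*g*h = 2 * 981 * 5.2 = 10202.4 cm^2/s^2
sqrt(10202.4) = 101.00693 cm/s
v = 0.71 * 101.00693 = 71.7149 cm/s

Final answer: 71.7149 cm/s


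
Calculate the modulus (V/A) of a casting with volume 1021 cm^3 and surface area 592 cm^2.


Formula: Casting Modulus M = V / A
M = 1021 cm^3 / 592 cm^2 = 1.7247 cm


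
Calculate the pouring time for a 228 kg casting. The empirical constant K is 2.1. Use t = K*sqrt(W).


Formula: t = K * sqrt(W)
sqrt(W) = sqrt(228) = 15.09967
t = 2.1 * 15.09967 = 31.7093 s

Final answer: 31.7093 s


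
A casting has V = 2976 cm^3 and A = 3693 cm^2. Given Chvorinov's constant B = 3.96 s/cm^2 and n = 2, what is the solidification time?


Formula: t_s = B * (V/A)^n  (Chvorinov's rule, n=2)
Modulus M = V/A = 2976/3693 = 0.805849 cm
M^2 = 0.805849^2 = 0.649393 cm^2
t_s = 3.96 * 0.649393 = 2.5716 s


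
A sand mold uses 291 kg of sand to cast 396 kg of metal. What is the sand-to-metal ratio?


Formula: Sand-to-Metal Ratio = W_sand / W_metal
Ratio = 291 kg / 396 kg = 0.7348

Answer: 0.7348


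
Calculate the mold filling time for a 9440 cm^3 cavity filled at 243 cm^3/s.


Formula: t_fill = V_mold / Q_flow
t = 9440 cm^3 / 243 cm^3/s = 38.8477 s

Answer: 38.8477 s


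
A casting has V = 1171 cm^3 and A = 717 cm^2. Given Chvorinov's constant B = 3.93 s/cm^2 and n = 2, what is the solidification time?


Formula: t_s = B * (V/A)^n  (Chvorinov's rule, n=2)
Modulus M = V/A = 1171/717 = 1.633194 cm
M^2 = 1.633194^2 = 2.667323 cm^2
t_s = 3.93 * 2.667323 = 10.4826 s

10.4826 s


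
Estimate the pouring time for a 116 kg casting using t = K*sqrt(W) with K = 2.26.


Formula: t = K * sqrt(W)
sqrt(W) = sqrt(116) = 10.77033
t = 2.26 * 10.77033 = 24.3409 s

Answer: 24.3409 s


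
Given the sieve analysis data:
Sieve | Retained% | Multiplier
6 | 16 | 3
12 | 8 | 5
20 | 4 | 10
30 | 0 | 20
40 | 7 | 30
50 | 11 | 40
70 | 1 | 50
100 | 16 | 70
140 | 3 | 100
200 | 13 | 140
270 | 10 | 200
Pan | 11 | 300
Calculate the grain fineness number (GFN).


Formula: GFN = sum(pct * multiplier) / sum(pct)
sum(pct * multiplier) = 9368
sum(pct) = 100
GFN = 9368 / 100 = 93.68

Answer: 93.68


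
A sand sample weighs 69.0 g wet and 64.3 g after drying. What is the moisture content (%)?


Formula: MC = (W_wet - W_dry) / W_wet * 100
Water mass = 69.0 - 64.3 = 4.7 g
MC = 4.7 / 69.0 * 100 = 6.8116%


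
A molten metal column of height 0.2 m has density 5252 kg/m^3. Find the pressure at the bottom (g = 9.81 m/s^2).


Formula: P = rho * g * h
rho * g = 5252 * 9.81 = 51522.12 N/m^3
P = 51522.12 * 0.2 = 10304.4240 Pa


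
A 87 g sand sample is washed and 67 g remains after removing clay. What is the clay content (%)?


Formula: Clay% = (W_total - W_washed) / W_total * 100
Clay mass = 87 - 67 = 20 g
Clay% = 20 / 87 * 100 = 22.9885%

Answer: 22.9885%


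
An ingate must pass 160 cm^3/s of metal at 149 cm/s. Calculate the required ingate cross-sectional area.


Formula: A_ingate = Q / v  (continuity equation)
A = 160 cm^3/s / 149 cm/s = 1.0738 cm^2

Final answer: 1.0738 cm^2


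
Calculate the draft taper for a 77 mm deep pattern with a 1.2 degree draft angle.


Formula: taper = depth * tan(draft_angle)
tan(1.2 deg) = 0.0209470
taper = 77 mm * 0.0209470 = 1.6129 mm


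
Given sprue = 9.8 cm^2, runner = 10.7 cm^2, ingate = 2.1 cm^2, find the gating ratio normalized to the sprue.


Sprue:Runner:Ingate = 1 : 10.7/9.8 : 2.1/9.8 = 1:1.09:0.21

1:1.09:0.21


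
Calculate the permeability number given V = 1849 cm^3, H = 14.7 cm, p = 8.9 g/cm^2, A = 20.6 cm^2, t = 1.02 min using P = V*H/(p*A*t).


Formula: Permeability Number P = (V * H) / (p * A * t)
Numerator: V * H = 1849 * 14.7 = 27180.3
Denominator: p * A * t = 8.9 * 20.6 * 1.02 = 187.0068
P = 27180.3 / 187.0068 = 145.3439

Final answer: 145.3439


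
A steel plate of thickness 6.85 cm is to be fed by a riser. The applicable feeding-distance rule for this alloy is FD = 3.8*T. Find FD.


Formula: FD = 3.8 * T  (riser feeding-distance rule)
FD = 3.8 * 6.85 cm = 26.0300 cm

Final answer: 26.0300 cm


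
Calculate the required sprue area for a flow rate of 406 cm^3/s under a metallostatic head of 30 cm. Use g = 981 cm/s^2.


Formula: v = sqrt(2*g*h), A = Q/v
Velocity: v = sqrt(2 * 981 * 30) = sqrt(58860) = 242.6108 cm/s
Sprue area: A = Q / v = 406 / 242.6108 = 1.6735 cm^2


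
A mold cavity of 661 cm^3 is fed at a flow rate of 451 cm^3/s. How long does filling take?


Formula: t_fill = V_mold / Q_flow
t = 661 cm^3 / 451 cm^3/s = 1.4656 s

1.4656 s


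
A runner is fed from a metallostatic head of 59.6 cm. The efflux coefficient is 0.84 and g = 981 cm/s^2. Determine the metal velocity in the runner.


Formula: v = Cd * sqrt(2 * g * h)  (Torricelli with discharge coefficient)
2*g*h = 2 * 981 * 59.6 = 116935.2 cm^2/s^2
sqrt(116935.2) = 341.95789 cm/s
v = 0.84 * 341.95789 = 287.2446 cm/s


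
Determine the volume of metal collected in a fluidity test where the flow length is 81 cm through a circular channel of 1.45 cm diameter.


Formula: V = pi * (d/2)^2 * L  (cylinder volume)
Radius = 1.45/2 = 0.725 cm
V = pi * 0.725^2 * 81 = 133.7553 cm^3


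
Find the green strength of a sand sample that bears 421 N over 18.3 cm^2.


Formula: Compressive Strength = Force / Area
Strength = 421 N / 18.3 cm^2 = 23.0055 N/cm^2

23.0055 N/cm^2


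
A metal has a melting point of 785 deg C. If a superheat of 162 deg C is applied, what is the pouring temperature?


Formula: T_pour = T_melt + Superheat
T_pour = 785 + 162 = 947 deg C


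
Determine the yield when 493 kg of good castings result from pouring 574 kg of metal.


Formula: Casting Yield = (W_good / W_total) * 100
Yield = (493 kg / 574 kg) * 100 = 85.8885%

85.8885%


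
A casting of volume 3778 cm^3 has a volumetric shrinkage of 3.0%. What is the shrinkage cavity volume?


Formula: V_shrink = V_casting * shrinkage_pct / 100
V_shrink = 3778 cm^3 * 3.0 / 100 = 113.3400 cm^3

Final answer: 113.3400 cm^3


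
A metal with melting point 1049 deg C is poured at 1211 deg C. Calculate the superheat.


Formula: Superheat = T_pour - T_melt
Superheat = 1211 - 1049 = 162 deg C

Final answer: 162 deg C


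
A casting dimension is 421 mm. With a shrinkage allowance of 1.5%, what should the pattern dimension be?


Formula: L_pattern = L_casting * (1 + shrinkage_rate/100)
Shrinkage factor = 1 + 1.5/100 = 1.015
L_pattern = 421 mm * 1.015 = 427.3150 mm

427.3150 mm


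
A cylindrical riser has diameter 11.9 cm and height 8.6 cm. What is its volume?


Formula: V = pi * (D/2)^2 * H  (cylinder volume)
Radius = D/2 = 11.9/2 = 5.95 cm
V = pi * 5.95^2 * 8.6 = 956.4940 cm^3


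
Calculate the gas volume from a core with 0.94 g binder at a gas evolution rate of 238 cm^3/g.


Formula: V_gas = W_binder * gas_evolution_rate
V = 0.94 g * 238 cm^3/g = 223.7200 cm^3

Final answer: 223.7200 cm^3


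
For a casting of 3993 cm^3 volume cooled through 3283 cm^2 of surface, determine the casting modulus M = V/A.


Formula: Casting Modulus M = V / A
M = 3993 cm^3 / 3283 cm^2 = 1.2163 cm


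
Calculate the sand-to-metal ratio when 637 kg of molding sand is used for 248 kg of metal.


Formula: Sand-to-Metal Ratio = W_sand / W_metal
Ratio = 637 kg / 248 kg = 2.5685

2.5685


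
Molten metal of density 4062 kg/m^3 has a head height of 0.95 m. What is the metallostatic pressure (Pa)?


Formula: P = rho * g * h
rho * g = 4062 * 9.81 = 39848.22 N/m^3
P = 39848.22 * 0.95 = 37855.8090 Pa


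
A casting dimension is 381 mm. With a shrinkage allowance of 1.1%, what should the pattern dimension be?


Formula: L_pattern = L_casting * (1 + shrinkage_rate/100)
Shrinkage factor = 1 + 1.1/100 = 1.011
L_pattern = 381 mm * 1.011 = 385.1910 mm

Answer: 385.1910 mm


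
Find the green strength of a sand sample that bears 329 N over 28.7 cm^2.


Formula: Compressive Strength = Force / Area
Strength = 329 N / 28.7 cm^2 = 11.4634 N/cm^2

Final answer: 11.4634 N/cm^2


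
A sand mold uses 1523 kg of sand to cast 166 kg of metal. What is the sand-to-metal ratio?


Formula: Sand-to-Metal Ratio = W_sand / W_metal
Ratio = 1523 kg / 166 kg = 9.1747

9.1747


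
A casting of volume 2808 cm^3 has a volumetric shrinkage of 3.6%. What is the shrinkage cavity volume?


Formula: V_shrink = V_casting * shrinkage_pct / 100
V_shrink = 2808 cm^3 * 3.6 / 100 = 101.0880 cm^3

Final answer: 101.0880 cm^3


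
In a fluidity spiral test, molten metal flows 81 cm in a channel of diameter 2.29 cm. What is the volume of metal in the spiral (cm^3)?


Formula: V = pi * (d/2)^2 * L  (cylinder volume)
Radius = 2.29/2 = 1.145 cm
V = pi * 1.145^2 * 81 = 333.6152 cm^3

333.6152 cm^3


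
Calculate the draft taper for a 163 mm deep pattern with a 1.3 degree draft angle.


Formula: taper = depth * tan(draft_angle)
tan(1.3 deg) = 0.0226932
taper = 163 mm * 0.0226932 = 3.6990 mm

Final answer: 3.6990 mm


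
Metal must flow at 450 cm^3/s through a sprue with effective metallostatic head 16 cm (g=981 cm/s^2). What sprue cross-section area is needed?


Formula: v = sqrt(2*g*h), A = Q/v
Velocity: v = sqrt(2 * 981 * 16) = sqrt(31392) = 177.1779 cm/s
Sprue area: A = Q / v = 450 / 177.1779 = 2.5398 cm^2

2.5398 cm^2


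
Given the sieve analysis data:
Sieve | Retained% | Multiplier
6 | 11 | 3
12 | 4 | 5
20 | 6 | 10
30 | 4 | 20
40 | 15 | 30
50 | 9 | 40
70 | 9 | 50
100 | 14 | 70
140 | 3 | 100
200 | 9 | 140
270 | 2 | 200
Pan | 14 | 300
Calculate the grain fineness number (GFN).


Formula: GFN = sum(pct * multiplier) / sum(pct)
sum(pct * multiplier) = 8593
sum(pct) = 100
GFN = 8593 / 100 = 85.93


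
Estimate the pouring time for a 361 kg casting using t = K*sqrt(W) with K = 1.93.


Formula: t = K * sqrt(W)
sqrt(W) = sqrt(361) = 19.00000
t = 1.93 * 19.00000 = 36.6700 s

Answer: 36.6700 s


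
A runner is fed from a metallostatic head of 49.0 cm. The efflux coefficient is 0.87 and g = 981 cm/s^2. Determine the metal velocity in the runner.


Formula: v = Cd * sqrt(2 * g * h)  (Torricelli with discharge coefficient)
2*g*h = 2 * 981 * 49.0 = 96138.0 cm^2/s^2
sqrt(96138.0) = 310.06128 cm/s
v = 0.87 * 310.06128 = 269.7533 cm/s

Answer: 269.7533 cm/s


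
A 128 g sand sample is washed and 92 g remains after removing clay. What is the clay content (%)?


Formula: Clay% = (W_total - W_washed) / W_total * 100
Clay mass = 128 - 92 = 36 g
Clay% = 36 / 128 * 100 = 28.1250%

Final answer: 28.1250%


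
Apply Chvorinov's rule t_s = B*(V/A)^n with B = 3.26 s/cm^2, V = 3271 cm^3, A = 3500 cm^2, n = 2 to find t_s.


Formula: t_s = B * (V/A)^n  (Chvorinov's rule, n=2)
Modulus M = V/A = 3271/3500 = 0.934571 cm
M^2 = 0.934571^2 = 0.873423 cm^2
t_s = 3.26 * 0.873423 = 2.8474 s

Answer: 2.8474 s


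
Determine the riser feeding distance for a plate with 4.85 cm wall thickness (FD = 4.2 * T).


Formula: FD = 4.2 * T  (riser feeding-distance rule)
FD = 4.2 * 4.85 cm = 20.3700 cm

Answer: 20.3700 cm


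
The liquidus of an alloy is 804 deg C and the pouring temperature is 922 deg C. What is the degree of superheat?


Formula: Superheat = T_pour - T_melt
Superheat = 922 - 804 = 118 deg C


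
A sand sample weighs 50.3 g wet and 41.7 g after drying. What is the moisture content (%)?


Formula: MC = (W_wet - W_dry) / W_wet * 100
Water mass = 50.3 - 41.7 = 8.6 g
MC = 8.6 / 50.3 * 100 = 17.0974%

17.0974%


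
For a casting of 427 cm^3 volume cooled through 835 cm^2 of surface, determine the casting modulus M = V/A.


Formula: Casting Modulus M = V / A
M = 427 cm^3 / 835 cm^2 = 0.5114 cm

Final answer: 0.5114 cm


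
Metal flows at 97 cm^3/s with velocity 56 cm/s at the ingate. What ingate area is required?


Formula: A_ingate = Q / v  (continuity equation)
A = 97 cm^3/s / 56 cm/s = 1.7321 cm^2

1.7321 cm^2


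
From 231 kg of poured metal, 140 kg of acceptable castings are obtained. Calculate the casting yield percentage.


Formula: Casting Yield = (W_good / W_total) * 100
Yield = (140 kg / 231 kg) * 100 = 60.6061%


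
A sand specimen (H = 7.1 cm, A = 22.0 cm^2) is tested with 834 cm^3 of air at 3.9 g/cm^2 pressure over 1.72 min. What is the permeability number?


Formula: Permeability Number P = (V * H) / (p * A * t)
Numerator: V * H = 834 * 7.1 = 5921.4
Denominator: p * A * t = 3.9 * 22.0 * 1.72 = 147.576
P = 5921.4 / 147.576 = 40.1244


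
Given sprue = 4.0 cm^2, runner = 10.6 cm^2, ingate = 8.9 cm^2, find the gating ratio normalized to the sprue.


Sprue:Runner:Ingate = 1 : 10.6/4.0 : 8.9/4.0 = 1:2.65:2.23

Answer: 1:2.65:2.23


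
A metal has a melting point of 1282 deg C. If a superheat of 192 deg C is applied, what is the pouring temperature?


Formula: T_pour = T_melt + Superheat
T_pour = 1282 + 192 = 1474 deg C

1474 deg C


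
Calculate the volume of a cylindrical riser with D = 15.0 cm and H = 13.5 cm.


Formula: V = pi * (D/2)^2 * H  (cylinder volume)
Radius = D/2 = 15.0/2 = 7.5 cm
V = pi * 7.5^2 * 13.5 = 2385.6469 cm^3


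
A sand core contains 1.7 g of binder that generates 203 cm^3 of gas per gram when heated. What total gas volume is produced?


Formula: V_gas = W_binder * gas_evolution_rate
V = 1.7 g * 203 cm^3/g = 345.1000 cm^3


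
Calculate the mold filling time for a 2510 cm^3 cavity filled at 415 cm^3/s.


Formula: t_fill = V_mold / Q_flow
t = 2510 cm^3 / 415 cm^3/s = 6.0482 s


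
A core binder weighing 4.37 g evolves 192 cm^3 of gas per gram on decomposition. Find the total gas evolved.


Formula: V_gas = W_binder * gas_evolution_rate
V = 4.37 g * 192 cm^3/g = 839.0400 cm^3

Final answer: 839.0400 cm^3


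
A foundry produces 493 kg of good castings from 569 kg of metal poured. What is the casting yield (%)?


Formula: Casting Yield = (W_good / W_total) * 100
Yield = (493 kg / 569 kg) * 100 = 86.6432%


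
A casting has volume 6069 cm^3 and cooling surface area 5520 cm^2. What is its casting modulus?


Formula: Casting Modulus M = V / A
M = 6069 cm^3 / 5520 cm^2 = 1.0995 cm

Answer: 1.0995 cm


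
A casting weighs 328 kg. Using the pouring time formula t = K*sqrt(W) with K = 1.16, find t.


Formula: t = K * sqrt(W)
sqrt(W) = sqrt(328) = 18.11077
t = 1.16 * 18.11077 = 21.0085 s


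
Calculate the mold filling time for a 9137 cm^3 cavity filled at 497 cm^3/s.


Formula: t_fill = V_mold / Q_flow
t = 9137 cm^3 / 497 cm^3/s = 18.3843 s

18.3843 s


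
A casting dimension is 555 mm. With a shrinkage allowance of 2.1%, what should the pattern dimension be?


Formula: L_pattern = L_casting * (1 + shrinkage_rate/100)
Shrinkage factor = 1 + 2.1/100 = 1.021
L_pattern = 555 mm * 1.021 = 566.6550 mm

566.6550 mm


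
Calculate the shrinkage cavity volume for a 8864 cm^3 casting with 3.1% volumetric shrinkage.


Formula: V_shrink = V_casting * shrinkage_pct / 100
V_shrink = 8864 cm^3 * 3.1 / 100 = 274.7840 cm^3

274.7840 cm^3


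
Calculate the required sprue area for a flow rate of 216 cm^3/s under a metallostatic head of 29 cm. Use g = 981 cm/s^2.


Formula: v = sqrt(2*g*h), A = Q/v
Velocity: v = sqrt(2 * 981 * 29) = sqrt(56898) = 238.5330 cm/s
Sprue area: A = Q / v = 216 / 238.5330 = 0.9055 cm^2

Final answer: 0.9055 cm^2


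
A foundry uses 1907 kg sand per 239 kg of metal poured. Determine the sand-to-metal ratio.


Formula: Sand-to-Metal Ratio = W_sand / W_metal
Ratio = 1907 kg / 239 kg = 7.9791

7.9791


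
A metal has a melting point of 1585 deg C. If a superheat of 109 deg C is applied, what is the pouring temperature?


Formula: T_pour = T_melt + Superheat
T_pour = 1585 + 109 = 1694 deg C

Answer: 1694 deg C


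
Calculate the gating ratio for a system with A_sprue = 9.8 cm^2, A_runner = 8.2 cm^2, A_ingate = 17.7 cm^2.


Sprue:Runner:Ingate = 1 : 8.2/9.8 : 17.7/9.8 = 1:0.84:1.81

Answer: 1:0.84:1.81


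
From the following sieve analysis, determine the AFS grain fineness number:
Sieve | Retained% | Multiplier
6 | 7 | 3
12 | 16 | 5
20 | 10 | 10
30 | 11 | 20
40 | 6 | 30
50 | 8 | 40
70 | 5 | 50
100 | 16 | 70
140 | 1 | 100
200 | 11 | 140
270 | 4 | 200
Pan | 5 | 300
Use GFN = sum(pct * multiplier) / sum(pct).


Formula: GFN = sum(pct * multiplier) / sum(pct)
sum(pct * multiplier) = 6231
sum(pct) = 100
GFN = 6231 / 100 = 62.31


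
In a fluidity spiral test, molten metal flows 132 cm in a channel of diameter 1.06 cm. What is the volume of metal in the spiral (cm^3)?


Formula: V = pi * (d/2)^2 * L  (cylinder volume)
Radius = 1.06/2 = 0.53 cm
V = pi * 0.53^2 * 132 = 116.4865 cm^3

116.4865 cm^3


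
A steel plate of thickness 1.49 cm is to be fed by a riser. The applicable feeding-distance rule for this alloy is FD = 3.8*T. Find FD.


Formula: FD = 3.8 * T  (riser feeding-distance rule)
FD = 3.8 * 1.49 cm = 5.6620 cm

5.6620 cm


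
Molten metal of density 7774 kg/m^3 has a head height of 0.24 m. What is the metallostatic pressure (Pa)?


Formula: P = rho * g * h
rho * g = 7774 * 9.81 = 76262.94 N/m^3
P = 76262.94 * 0.24 = 18303.1056 Pa

Final answer: 18303.1056 Pa


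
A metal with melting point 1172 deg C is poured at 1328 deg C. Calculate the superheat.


Formula: Superheat = T_pour - T_melt
Superheat = 1328 - 1172 = 156 deg C

156 deg C


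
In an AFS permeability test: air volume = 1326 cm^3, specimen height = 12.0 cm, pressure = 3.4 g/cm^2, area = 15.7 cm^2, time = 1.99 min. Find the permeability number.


Formula: Permeability Number P = (V * H) / (p * A * t)
Numerator: V * H = 1326 * 12.0 = 15912.0
Denominator: p * A * t = 3.4 * 15.7 * 1.99 = 106.2262
P = 15912.0 / 106.2262 = 149.7936

Answer: 149.7936


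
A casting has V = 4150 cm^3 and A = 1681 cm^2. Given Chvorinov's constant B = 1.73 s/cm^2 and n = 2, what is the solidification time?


Formula: t_s = B * (V/A)^n  (Chvorinov's rule, n=2)
Modulus M = V/A = 4150/1681 = 2.468769 cm
M^2 = 2.468769^2 = 6.094820 cm^2
t_s = 1.73 * 6.094820 = 10.5440 s

Final answer: 10.5440 s


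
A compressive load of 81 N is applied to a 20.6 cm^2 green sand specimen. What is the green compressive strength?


Formula: Compressive Strength = Force / Area
Strength = 81 N / 20.6 cm^2 = 3.9320 N/cm^2

Final answer: 3.9320 N/cm^2


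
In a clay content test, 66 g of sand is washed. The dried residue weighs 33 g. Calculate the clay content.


Formula: Clay% = (W_total - W_washed) / W_total * 100
Clay mass = 66 - 33 = 33 g
Clay% = 33 / 66 * 100 = 50.0000%

50.0000%


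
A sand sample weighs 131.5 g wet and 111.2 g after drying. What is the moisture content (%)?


Formula: MC = (W_wet - W_dry) / W_wet * 100
Water mass = 131.5 - 111.2 = 20.3 g
MC = 20.3 / 131.5 * 100 = 15.4373%

Final answer: 15.4373%


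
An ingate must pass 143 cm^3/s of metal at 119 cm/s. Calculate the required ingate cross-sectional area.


Formula: A_ingate = Q / v  (continuity equation)
A = 143 cm^3/s / 119 cm/s = 1.2017 cm^2

1.2017 cm^2


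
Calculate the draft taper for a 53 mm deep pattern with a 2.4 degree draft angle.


Formula: taper = depth * tan(draft_angle)
tan(2.4 deg) = 0.0419124
taper = 53 mm * 0.0419124 = 2.2214 mm

Answer: 2.2214 mm


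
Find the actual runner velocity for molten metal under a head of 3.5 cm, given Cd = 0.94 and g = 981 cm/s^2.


Formula: v = Cd * sqrt(2 * g * h)  (Torricelli with discharge coefficient)
2*g*h = 2 * 981 * 3.5 = 6867.0 cm^2/s^2
sqrt(6867.0) = 82.86736 cm/s
v = 0.94 * 82.86736 = 77.8953 cm/s


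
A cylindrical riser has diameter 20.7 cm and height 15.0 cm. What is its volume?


Formula: V = pi * (D/2)^2 * H  (cylinder volume)
Radius = D/2 = 20.7/2 = 10.35 cm
V = pi * 10.35^2 * 15.0 = 5048.0289 cm^3

Final answer: 5048.0289 cm^3


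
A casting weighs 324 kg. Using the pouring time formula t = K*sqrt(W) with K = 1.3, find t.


Formula: t = K * sqrt(W)
sqrt(W) = sqrt(324) = 18.00000
t = 1.3 * 18.00000 = 23.4000 s

23.4000 s


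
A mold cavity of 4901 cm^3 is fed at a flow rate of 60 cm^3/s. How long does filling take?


Formula: t_fill = V_mold / Q_flow
t = 4901 cm^3 / 60 cm^3/s = 81.6833 s

81.6833 s


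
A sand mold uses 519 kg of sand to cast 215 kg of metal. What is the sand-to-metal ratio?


Formula: Sand-to-Metal Ratio = W_sand / W_metal
Ratio = 519 kg / 215 kg = 2.4140

Final answer: 2.4140


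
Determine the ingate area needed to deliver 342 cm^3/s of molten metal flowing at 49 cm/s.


Formula: A_ingate = Q / v  (continuity equation)
A = 342 cm^3/s / 49 cm/s = 6.9796 cm^2

Answer: 6.9796 cm^2


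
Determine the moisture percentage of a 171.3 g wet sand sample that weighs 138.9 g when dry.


Formula: MC = (W_wet - W_dry) / W_wet * 100
Water mass = 171.3 - 138.9 = 32.4 g
MC = 32.4 / 171.3 * 100 = 18.9142%

18.9142%


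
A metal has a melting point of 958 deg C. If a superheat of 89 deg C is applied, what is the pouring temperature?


Formula: T_pour = T_melt + Superheat
T_pour = 958 + 89 = 1047 deg C


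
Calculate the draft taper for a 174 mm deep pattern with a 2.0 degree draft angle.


Formula: taper = depth * tan(draft_angle)
tan(2.0 deg) = 0.0349208
taper = 174 mm * 0.0349208 = 6.0762 mm

Answer: 6.0762 mm


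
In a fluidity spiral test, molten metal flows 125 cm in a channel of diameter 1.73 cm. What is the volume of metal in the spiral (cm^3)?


Formula: V = pi * (d/2)^2 * L  (cylinder volume)
Radius = 1.73/2 = 0.865 cm
V = pi * 0.865^2 * 125 = 293.8273 cm^3


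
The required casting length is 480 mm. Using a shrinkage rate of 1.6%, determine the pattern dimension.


Formula: L_pattern = L_casting * (1 + shrinkage_rate/100)
Shrinkage factor = 1 + 1.6/100 = 1.016
L_pattern = 480 mm * 1.016 = 487.6800 mm

Final answer: 487.6800 mm


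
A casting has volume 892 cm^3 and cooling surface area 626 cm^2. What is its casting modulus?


Formula: Casting Modulus M = V / A
M = 892 cm^3 / 626 cm^2 = 1.4249 cm

Answer: 1.4249 cm


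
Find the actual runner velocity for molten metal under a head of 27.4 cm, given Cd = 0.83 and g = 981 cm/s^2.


Formula: v = Cd * sqrt(2 * g * h)  (Torricelli with discharge coefficient)
2*g*h = 2 * 981 * 27.4 = 53758.8 cm^2/s^2
sqrt(53758.8) = 231.85944 cm/s
v = 0.83 * 231.85944 = 192.4433 cm/s

Final answer: 192.4433 cm/s


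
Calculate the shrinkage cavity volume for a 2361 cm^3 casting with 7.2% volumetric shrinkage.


Formula: V_shrink = V_casting * shrinkage_pct / 100
V_shrink = 2361 cm^3 * 7.2 / 100 = 169.9920 cm^3


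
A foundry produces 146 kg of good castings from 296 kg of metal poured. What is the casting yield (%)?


Formula: Casting Yield = (W_good / W_total) * 100
Yield = (146 kg / 296 kg) * 100 = 49.3243%

Final answer: 49.3243%


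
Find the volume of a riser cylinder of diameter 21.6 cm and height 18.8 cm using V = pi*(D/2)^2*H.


Formula: V = pi * (D/2)^2 * H  (cylinder volume)
Radius = D/2 = 21.6/2 = 10.8 cm
V = pi * 10.8^2 * 18.8 = 6888.9849 cm^3


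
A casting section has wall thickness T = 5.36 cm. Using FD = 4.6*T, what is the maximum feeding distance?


Formula: FD = 4.6 * T  (riser feeding-distance rule)
FD = 4.6 * 5.36 cm = 24.6560 cm

Final answer: 24.6560 cm


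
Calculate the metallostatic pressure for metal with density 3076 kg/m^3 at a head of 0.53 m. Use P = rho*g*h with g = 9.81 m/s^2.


Formula: P = rho * g * h
rho * g = 3076 * 9.81 = 30175.56 N/m^3
P = 30175.56 * 0.53 = 15993.0468 Pa

15993.0468 Pa


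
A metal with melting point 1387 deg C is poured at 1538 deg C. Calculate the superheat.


Formula: Superheat = T_pour - T_melt
Superheat = 1538 - 1387 = 151 deg C


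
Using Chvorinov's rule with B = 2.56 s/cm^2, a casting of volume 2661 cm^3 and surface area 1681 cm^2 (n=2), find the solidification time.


Formula: t_s = B * (V/A)^n  (Chvorinov's rule, n=2)
Modulus M = V/A = 2661/1681 = 1.582986 cm
M^2 = 1.582986^2 = 2.505845 cm^2
t_s = 2.56 * 2.505845 = 6.4150 s

6.4150 s


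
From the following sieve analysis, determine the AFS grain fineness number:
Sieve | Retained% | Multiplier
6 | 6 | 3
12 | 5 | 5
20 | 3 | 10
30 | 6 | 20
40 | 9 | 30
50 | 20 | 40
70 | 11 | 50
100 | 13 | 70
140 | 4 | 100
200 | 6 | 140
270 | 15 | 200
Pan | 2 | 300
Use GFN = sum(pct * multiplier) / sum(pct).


Formula: GFN = sum(pct * multiplier) / sum(pct)
sum(pct * multiplier) = 7563
sum(pct) = 100
GFN = 7563 / 100 = 75.63

Final answer: 75.63


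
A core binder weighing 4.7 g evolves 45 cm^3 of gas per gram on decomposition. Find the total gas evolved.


Formula: V_gas = W_binder * gas_evolution_rate
V = 4.7 g * 45 cm^3/g = 211.5000 cm^3

Final answer: 211.5000 cm^3


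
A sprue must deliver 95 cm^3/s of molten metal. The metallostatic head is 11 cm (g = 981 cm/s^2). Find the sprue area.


Formula: v = sqrt(2*g*h), A = Q/v
Velocity: v = sqrt(2 * 981 * 11) = sqrt(21582) = 146.9081 cm/s
Sprue area: A = Q / v = 95 / 146.9081 = 0.6467 cm^2

Final answer: 0.6467 cm^2


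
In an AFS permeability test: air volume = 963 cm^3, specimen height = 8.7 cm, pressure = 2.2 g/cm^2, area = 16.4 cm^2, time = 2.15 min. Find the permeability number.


Formula: Permeability Number P = (V * H) / (p * A * t)
Numerator: V * H = 963 * 8.7 = 8378.1
Denominator: p * A * t = 2.2 * 16.4 * 2.15 = 77.572
P = 8378.1 / 77.572 = 108.0042

Final answer: 108.0042


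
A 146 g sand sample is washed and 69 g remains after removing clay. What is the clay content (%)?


Formula: Clay% = (W_total - W_washed) / W_total * 100
Clay mass = 146 - 69 = 77 g
Clay% = 77 / 146 * 100 = 52.7397%


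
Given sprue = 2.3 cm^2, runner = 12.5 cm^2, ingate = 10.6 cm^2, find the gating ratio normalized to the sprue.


Sprue:Runner:Ingate = 1 : 12.5/2.3 : 10.6/2.3 = 1:5.43:4.61


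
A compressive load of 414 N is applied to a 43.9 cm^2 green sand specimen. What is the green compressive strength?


Formula: Compressive Strength = Force / Area
Strength = 414 N / 43.9 cm^2 = 9.4305 N/cm^2

Answer: 9.4305 N/cm^2


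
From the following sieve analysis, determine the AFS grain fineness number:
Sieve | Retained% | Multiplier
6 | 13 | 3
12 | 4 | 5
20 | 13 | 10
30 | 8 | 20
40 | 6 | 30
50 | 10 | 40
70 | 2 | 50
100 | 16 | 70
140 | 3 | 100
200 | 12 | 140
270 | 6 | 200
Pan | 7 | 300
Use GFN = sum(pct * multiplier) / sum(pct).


Formula: GFN = sum(pct * multiplier) / sum(pct)
sum(pct * multiplier) = 7429
sum(pct) = 100
GFN = 7429 / 100 = 74.29


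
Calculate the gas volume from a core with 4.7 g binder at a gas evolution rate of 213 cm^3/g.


Formula: V_gas = W_binder * gas_evolution_rate
V = 4.7 g * 213 cm^3/g = 1001.1000 cm^3

Final answer: 1001.1000 cm^3


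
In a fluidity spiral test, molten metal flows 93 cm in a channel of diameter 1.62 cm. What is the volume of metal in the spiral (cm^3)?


Formula: V = pi * (d/2)^2 * L  (cylinder volume)
Radius = 1.62/2 = 0.81 cm
V = pi * 0.81^2 * 93 = 191.6915 cm^3


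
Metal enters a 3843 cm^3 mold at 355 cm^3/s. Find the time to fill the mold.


Formula: t_fill = V_mold / Q_flow
t = 3843 cm^3 / 355 cm^3/s = 10.8254 s

10.8254 s


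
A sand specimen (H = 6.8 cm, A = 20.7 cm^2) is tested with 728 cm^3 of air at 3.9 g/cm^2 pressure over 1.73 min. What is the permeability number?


Formula: Permeability Number P = (V * H) / (p * A * t)
Numerator: V * H = 728 * 6.8 = 4950.4
Denominator: p * A * t = 3.9 * 20.7 * 1.73 = 139.6629
P = 4950.4 / 139.6629 = 35.4453

35.4453


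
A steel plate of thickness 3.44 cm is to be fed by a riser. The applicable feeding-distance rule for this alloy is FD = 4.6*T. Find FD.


Formula: FD = 4.6 * T  (riser feeding-distance rule)
FD = 4.6 * 3.44 cm = 15.8240 cm


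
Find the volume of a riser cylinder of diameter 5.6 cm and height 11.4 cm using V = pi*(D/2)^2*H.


Formula: V = pi * (D/2)^2 * H  (cylinder volume)
Radius = D/2 = 5.6/2 = 2.8 cm
V = pi * 2.8^2 * 11.4 = 280.7830 cm^3

280.7830 cm^3


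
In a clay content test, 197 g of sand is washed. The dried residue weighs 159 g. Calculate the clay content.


Formula: Clay% = (W_total - W_washed) / W_total * 100
Clay mass = 197 - 159 = 38 g
Clay% = 38 / 197 * 100 = 19.2893%

Answer: 19.2893%


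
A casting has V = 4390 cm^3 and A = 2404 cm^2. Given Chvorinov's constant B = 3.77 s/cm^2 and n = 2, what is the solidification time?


Formula: t_s = B * (V/A)^n  (Chvorinov's rule, n=2)
Modulus M = V/A = 4390/2404 = 1.826123 cm
M^2 = 1.826123^2 = 3.334725 cm^2
t_s = 3.77 * 3.334725 = 12.5719 s

12.5719 s


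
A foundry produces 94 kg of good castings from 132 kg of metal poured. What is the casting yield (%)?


Formula: Casting Yield = (W_good / W_total) * 100
Yield = (94 kg / 132 kg) * 100 = 71.2121%

Final answer: 71.2121%


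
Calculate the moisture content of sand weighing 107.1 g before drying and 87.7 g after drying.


Formula: MC = (W_wet - W_dry) / W_wet * 100
Water mass = 107.1 - 87.7 = 19.4 g
MC = 19.4 / 107.1 * 100 = 18.1139%

Answer: 18.1139%


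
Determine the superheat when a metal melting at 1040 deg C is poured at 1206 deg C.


Formula: Superheat = T_pour - T_melt
Superheat = 1206 - 1040 = 166 deg C


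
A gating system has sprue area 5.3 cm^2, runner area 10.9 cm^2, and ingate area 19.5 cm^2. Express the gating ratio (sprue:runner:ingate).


Sprue:Runner:Ingate = 1 : 10.9/5.3 : 19.5/5.3 = 1:2.06:3.68

Final answer: 1:2.06:3.68


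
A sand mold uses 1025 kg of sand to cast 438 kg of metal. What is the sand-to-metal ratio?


Formula: Sand-to-Metal Ratio = W_sand / W_metal
Ratio = 1025 kg / 438 kg = 2.3402

Answer: 2.3402
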